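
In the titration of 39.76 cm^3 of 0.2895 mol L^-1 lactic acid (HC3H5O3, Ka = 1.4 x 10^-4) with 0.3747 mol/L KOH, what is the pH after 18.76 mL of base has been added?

4.05

Initial n(HC3H5O3) = 0.2895 x 0.03976 = 0.01151 mol.
n(KOH) added = 0.3747 x 0.01876 = 0.007029 mol, converting that many moles of HC3H5O3 to C3H5O3-.
Remaining n(HC3H5O3) = 0.004481 mol; n(C3H5O3-) = 0.007029 mol.
By Henderson-Hasselbalch, pH = pKa + log([A^-]/[HA]) = 3.85 + log(0.007029/0.004481) = 3.85 + (+0.20) = 4.05.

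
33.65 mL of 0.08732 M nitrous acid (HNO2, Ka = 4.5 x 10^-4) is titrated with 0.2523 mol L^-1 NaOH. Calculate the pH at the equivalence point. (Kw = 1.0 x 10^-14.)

n(HNO2) = 0.08732 x 0.03365 = 0.002938 mol; V(NaOH) at equivalence = 0.002938/0.2523 = 0.01165 L.
At equivalence all the acid is converted to NO2-; total volume = 0.03365 + 0.01165 = 0.04530 L, so [NO2-] = 0.002938/0.04530 = 0.06487 M.
Kb = Kw/Ka = 1.0e-14 / 4.5 x 10^-4 = 2.22e-11.
[OH^-] = sqrt(Kb x [NO2-]) = sqrt(2.22e-11 x 0.06487) = 1.20e-6 M.
pOH = 5.92, so pH = 14.00 - 5.92 = 8.08.

8.08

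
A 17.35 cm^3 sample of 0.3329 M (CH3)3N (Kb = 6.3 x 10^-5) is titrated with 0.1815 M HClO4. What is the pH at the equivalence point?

5.36

n((CH3)3N) = 0.3329 x 0.01735 = 0.005776 mol; V(HClO4) at equivalence = 0.005776/0.1815 = 0.03182 L.
At equivalence the base is fully converted to (CH3)3NH+; total volume = 0.04917 L, so [(CH3)3NH+] = 0.005776/0.04917 = 0.1175 M.
Ka((CH3)3NH+) = Kw/Kb = 1.0e-14 / 6.3 x 10^-5 = 1.59e-10.
[H^+] = sqrt(Ka x [(CH3)3NH+]) = sqrt(1.59e-10 x 0.1175) = 4.32e-6 M.
pH = -log(4.32e-6) = 5.36.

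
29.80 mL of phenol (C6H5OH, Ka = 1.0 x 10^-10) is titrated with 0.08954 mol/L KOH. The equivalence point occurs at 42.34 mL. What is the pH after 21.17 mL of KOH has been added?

10.00

21.17 mL is exactly half the equivalence volume (42.34/2), i.e. the half-equivalence point.
There, n(HA) = n(A^-), so pH = pKa = -log(1.0 x 10^-10) = 10.00.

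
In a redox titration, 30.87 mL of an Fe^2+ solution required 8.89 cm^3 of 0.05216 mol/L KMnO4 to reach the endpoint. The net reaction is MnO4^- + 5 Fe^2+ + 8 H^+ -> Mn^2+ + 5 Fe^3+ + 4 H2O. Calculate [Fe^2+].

n(KMnO4) = 0.05216 x 0.008890 = 0.0004637 mol.
From the balanced equation, 1 mol KMnO4 reacts with 5 mol Fe^2+, so n(Fe^2+) = 0.0004637 x 5/1 = 0.002319 mol.
[Fe^2+] = 0.002319 / 0.03087 L = 0.0751 M.

0.0751 M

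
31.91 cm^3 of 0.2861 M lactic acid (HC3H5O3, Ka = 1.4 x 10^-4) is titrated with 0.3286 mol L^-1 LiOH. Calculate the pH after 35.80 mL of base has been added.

n(acid) = 0.2861 x 0.03191 = 0.009129 mol; n(LiOH) added = 0.3286 x 0.03580 = 0.01176 mol.
Base is in excess by 0.01176 - 0.009129 = 0.002634 mol in a total volume of 0.06771 L.
[OH^-] = 0.002634/0.06771 = 0.03891 M, so pOH = 1.41 and pH = 14.00 - 1.41 = 12.59.

12.59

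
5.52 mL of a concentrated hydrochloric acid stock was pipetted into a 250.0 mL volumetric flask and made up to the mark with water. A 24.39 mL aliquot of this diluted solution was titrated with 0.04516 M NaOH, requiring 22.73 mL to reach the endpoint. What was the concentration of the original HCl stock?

n(NaOH) = 0.04516 x 0.02273 = 0.001026 mol.
n(HCl) in the aliquot = 0.001026 mol.
[diluted HCl] = 0.001026 / 0.02439 = 0.04209 M.
Dilution factor = 250.0/5.520 = 45.29, so [stock] = 0.04209 x 45.29 = 1.91 M.

1.91 M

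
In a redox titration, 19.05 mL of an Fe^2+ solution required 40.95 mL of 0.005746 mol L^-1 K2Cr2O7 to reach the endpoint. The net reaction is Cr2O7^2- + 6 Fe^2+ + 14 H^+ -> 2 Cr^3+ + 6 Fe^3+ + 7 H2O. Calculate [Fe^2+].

n(K2Cr2O7) = 0.005746 x 0.04095 = 0.0002353 mol.
From the balanced equation, 1 mol K2Cr2O7 reacts with 6 mol Fe^2+, so n(Fe^2+) = 0.0002353 x 6/1 = 0.001412 mol.
[Fe^2+] = 0.001412 / 0.01905 L = 0.0741 M.

0.0741 M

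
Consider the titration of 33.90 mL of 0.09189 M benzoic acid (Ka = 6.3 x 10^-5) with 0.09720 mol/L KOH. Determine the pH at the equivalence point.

n(C6H5COOH) = 0.09189 x 0.03390 = 0.003115 mol; V(KOH) at equivalence = 0.003115/0.09720 = 0.03205 L.
At equivalence all the acid is converted to C6H5COO-; total volume = 0.03390 + 0.03205 = 0.06595 L, so [C6H5COO-] = 0.003115/0.06595 = 0.04724 M.
Kb = Kw/Ka = 1.0e-14 / 6.3 x 10^-5 = 1.59e-10.
[OH^-] = sqrt(Kb x [C6H5COO-]) = sqrt(1.59e-10 x 0.04724) = 2.74e-6 M.
pOH = 5.56, so pH = 14.00 - 5.56 = 8.44.

8.44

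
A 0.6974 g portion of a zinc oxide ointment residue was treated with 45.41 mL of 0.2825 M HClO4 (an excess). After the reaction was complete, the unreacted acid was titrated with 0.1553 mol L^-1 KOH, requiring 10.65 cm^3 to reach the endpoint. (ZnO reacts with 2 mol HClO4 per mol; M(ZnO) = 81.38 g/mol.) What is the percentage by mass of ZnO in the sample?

65.2%

Total n(HClO4) added = 0.2825 x 0.04541 = 0.01283 mol.
n(KOH) used = 0.1553 x 0.01065 = 0.001654 mol, which equals the excess n(HClO4).
So n(HClO4) consumed by the sample = 0.01283 - 0.001654 = 0.01117 mol.
n(ZnO) = 0.01117 / 2 = 0.005587 mol.
mass ZnO = 0.005587 x 81.38 = 0.4547 g, so %ZnO = 0.4547/0.6974 x 100 = 65.2%.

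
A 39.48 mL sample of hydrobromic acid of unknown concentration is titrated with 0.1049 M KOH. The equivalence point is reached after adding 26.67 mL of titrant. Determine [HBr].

0.0709 M

n(KOH) delivered = 0.1049 x 0.02667 = 0.002798 mol.
For a 1:1 reaction, n(HBr) = 0.002798 mol.
[HBr] = 0.002798 mol / 0.03948 L = 0.0709 M.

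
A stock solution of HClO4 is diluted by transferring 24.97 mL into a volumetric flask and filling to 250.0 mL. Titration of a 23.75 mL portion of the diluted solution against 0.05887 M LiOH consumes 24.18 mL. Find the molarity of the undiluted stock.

n(LiOH) = 0.05887 x 0.02418 = 0.001423 mol.
n(HClO4) in the aliquot = 0.001423 mol.
[diluted HClO4] = 0.001423 / 0.02375 = 0.05994 M.
Dilution factor = 250.0/24.97 = 10.01, so [stock] = 0.05994 x 10.01 = 0.600 M.

0.600 M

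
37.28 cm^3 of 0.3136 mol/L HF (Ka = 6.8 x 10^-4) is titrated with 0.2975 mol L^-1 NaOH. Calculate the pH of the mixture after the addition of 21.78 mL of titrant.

Initial n(HF) = 0.3136 x 0.03728 = 0.01169 mol.
n(NaOH) added = 0.2975 x 0.02178 = 0.006480 mol, converting that many moles of HF to F-.
Remaining n(HF) = 0.005211 mol; n(F-) = 0.006480 mol.
By Henderson-Hasselbalch, pH = pKa + log([A^-]/[HA]) = 3.17 + log(0.006480/0.005211) = 3.17 + (+0.09) = 3.26.

3.26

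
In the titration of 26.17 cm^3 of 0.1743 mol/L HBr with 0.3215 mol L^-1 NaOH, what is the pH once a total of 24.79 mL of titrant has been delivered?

n(acid) = 0.1743 x 0.02617 = 0.004561 mol; n(NaOH) added = 0.3215 x 0.02479 = 0.007970 mol.
Base is in excess by 0.007970 - 0.004561 = 0.003409 mol in a total volume of 0.05096 L.
[OH^-] = 0.003409/0.05096 = 0.06689 M, so pOH = 1.17 and pH = 14.00 - 1.17 = 12.83.

12.83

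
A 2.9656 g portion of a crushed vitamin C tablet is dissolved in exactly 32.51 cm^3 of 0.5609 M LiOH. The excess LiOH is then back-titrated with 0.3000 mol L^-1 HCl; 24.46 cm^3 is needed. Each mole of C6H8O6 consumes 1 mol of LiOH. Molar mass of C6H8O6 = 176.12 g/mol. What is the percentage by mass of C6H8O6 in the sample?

64.7%

Total n(LiOH) added = 0.5609 x 0.03251 = 0.01823 mol.
n(HCl) used = 0.3000 x 0.02446 = 0.007338 mol, which equals the excess n(LiOH).
So n(LiOH) consumed by the sample = 0.01823 - 0.007338 = 0.01090 mol.
n(C6H8O6) = 0.01090 / 1 = 0.01090 mol.
mass C6H8O6 = 0.01090 x 176.12 = 1.919 g, so %C6H8O6 = 1.919/2.9656 x 100 = 64.7%.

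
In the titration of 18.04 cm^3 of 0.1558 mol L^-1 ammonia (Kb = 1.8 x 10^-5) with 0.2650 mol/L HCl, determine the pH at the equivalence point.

5.13

n(NH3) = 0.1558 x 0.01804 = 0.002811 mol; V(HCl) at equivalence = 0.002811/0.2650 = 0.01061 L.
At equivalence the base is fully converted to NH4+; total volume = 0.02865 L, so [NH4+] = 0.002811/0.02865 = 0.09812 M.
Ka(NH4+) = Kw/Kb = 1.0e-14 / 1.8 x 10^-5 = 5.56e-10.
[H^+] = sqrt(Ka x [NH4+]) = sqrt(5.56e-10 x 0.09812) = 7.38e-6 M.
pH = -log(7.38e-6) = 5.13.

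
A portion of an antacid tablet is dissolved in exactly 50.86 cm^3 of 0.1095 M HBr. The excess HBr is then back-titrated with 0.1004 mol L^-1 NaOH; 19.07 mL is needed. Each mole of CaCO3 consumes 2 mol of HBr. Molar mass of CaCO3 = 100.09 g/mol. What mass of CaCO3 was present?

Total n(HBr) added = 0.1095 x 0.05086 = 0.005569 mol.
n(NaOH) used = 0.1004 x 0.01907 = 0.001915 mol, which equals the excess n(HBr).
So n(HBr) consumed by the sample = 0.005569 - 0.001915 = 0.003655 mol.
n(CaCO3) = 0.003655 / 2 = 0.001827 mol.
mass = 0.001827 mol x 100.09 g/mol = 0.183 g.

0.183 g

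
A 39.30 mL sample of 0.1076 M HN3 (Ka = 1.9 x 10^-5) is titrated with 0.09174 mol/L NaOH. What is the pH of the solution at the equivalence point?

8.71

n(HN3) = 0.1076 x 0.03930 = 0.004229 mol; V(NaOH) at equivalence = 0.004229/0.09174 = 0.04609 L.
At equivalence all the acid is converted to N3-; total volume = 0.03930 + 0.04609 = 0.08539 L, so [N3-] = 0.004229/0.08539 = 0.04952 M.
Kb = Kw/Ka = 1.0e-14 / 1.9 x 10^-5 = 5.26e-10.
[OH^-] = sqrt(Kb x [N3-]) = sqrt(5.26e-10 x 0.04952) = 5.11e-6 M.
pOH = 5.29, so pH = 14.00 - 5.29 = 8.71.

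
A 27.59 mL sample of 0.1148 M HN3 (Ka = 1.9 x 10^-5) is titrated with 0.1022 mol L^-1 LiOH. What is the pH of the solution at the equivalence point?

8.73

n(HN3) = 0.1148 x 0.02759 = 0.003167 mol; V(LiOH) at equivalence = 0.003167/0.1022 = 0.03099 L.
At equivalence all the acid is converted to N3-; total volume = 0.02759 + 0.03099 = 0.05858 L, so [N3-] = 0.003167/0.05858 = 0.05407 M.
Kb = Kw/Ka = 1.0e-14 / 1.9 x 10^-5 = 5.26e-10.
[OH^-] = sqrt(Kb x [N3-]) = sqrt(5.26e-10 x 0.05407) = 5.33e-6 M.
pOH = 5.27, so pH = 14.00 - 5.27 = 8.73.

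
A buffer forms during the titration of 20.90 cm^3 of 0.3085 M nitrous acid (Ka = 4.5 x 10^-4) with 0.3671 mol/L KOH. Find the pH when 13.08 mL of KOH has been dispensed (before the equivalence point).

Initial n(HNO2) = 0.3085 x 0.02090 = 0.006448 mol.
n(KOH) added = 0.3671 x 0.01308 = 0.004802 mol, converting that many moles of HNO2 to NO2-.
Remaining n(HNO2) = 0.001646 mol; n(NO2-) = 0.004802 mol.
By Henderson-Hasselbalch, pH = pKa + log([A^-]/[HA]) = 3.35 + log(0.004802/0.001646) = 3.35 + (+0.46) = 3.81.

3.81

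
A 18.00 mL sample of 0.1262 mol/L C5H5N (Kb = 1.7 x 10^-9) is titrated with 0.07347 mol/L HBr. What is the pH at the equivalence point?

n(C5H5N) = 0.1262 x 0.01800 = 0.002272 mol; V(HBr) at equivalence = 0.002272/0.07347 = 0.03092 L.
At equivalence the base is fully converted to C5H5NH+; total volume = 0.04892 L, so [C5H5NH+] = 0.002272/0.04892 = 0.04644 M.
Ka(C5H5NH+) = Kw/Kb = 1.0e-14 / 1.7 x 10^-9 = 5.88e-6.
[H^+] = sqrt(Ka x [C5H5NH+]) = sqrt(5.88e-6 x 0.04644) = 0.000523 M.
pH = -log(0.000523) = 3.28.

3.28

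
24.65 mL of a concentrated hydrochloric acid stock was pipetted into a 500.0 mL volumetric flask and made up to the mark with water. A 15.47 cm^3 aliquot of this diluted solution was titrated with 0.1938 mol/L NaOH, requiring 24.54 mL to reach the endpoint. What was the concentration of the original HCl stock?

n(NaOH) = 0.1938 x 0.02454 = 0.004756 mol.
n(HCl) in the aliquot = 0.004756 mol.
[diluted HCl] = 0.004756 / 0.01547 = 0.3074 M.
Dilution factor = 500.0/24.65 = 20.28, so [stock] = 0.3074 x 20.28 = 6.24 M.

6.24 M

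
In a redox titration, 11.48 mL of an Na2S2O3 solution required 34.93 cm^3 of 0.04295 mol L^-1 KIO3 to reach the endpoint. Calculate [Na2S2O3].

n(KIO3) = 0.04295 x 0.03493 = 0.001500 mol.
From the balanced equation, 1 mol KIO3 reacts with 6 mol Na2S2O3, so n(Na2S2O3) = 0.001500 x 6/1 = 0.009001 mol.
[Na2S2O3] = 0.009001 / 0.01148 L = 0.784 M.

0.784 M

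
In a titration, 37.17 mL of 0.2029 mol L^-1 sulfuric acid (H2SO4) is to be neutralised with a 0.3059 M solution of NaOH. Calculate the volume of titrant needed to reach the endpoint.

49.3 mL

n(H2SO4) = 0.2029 mol/L x 0.03717 L = 0.007542 mol.
The neutralisation is 1 H2SO4 : 2 NaOH, so n(NaOH) = 0.007542 x 2/1 = 0.01508 mol.
V(NaOH) = 0.01508 / 0.3059 = 0.04931 L = 49.3 mL.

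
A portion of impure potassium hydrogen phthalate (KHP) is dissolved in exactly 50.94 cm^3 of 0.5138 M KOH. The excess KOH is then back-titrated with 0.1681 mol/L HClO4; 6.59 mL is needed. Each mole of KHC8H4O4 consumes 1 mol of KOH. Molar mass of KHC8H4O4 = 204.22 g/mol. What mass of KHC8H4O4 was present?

5.12 g

Total n(KOH) added = 0.5138 x 0.05094 = 0.02617 mol.
n(HClO4) used = 0.1681 x 0.006590 = 0.001108 mol, which equals the excess n(KOH).
So n(KOH) consumed by the sample = 0.02617 - 0.001108 = 0.02507 mol.
n(KHC8H4O4) = 0.02507 / 1 = 0.02507 mol.
mass = 0.02507 mol x 204.22 g/mol = 5.12 g.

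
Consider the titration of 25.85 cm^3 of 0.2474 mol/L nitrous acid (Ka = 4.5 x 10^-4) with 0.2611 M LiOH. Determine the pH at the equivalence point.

8.23

n(HNO2) = 0.2474 x 0.02585 = 0.006395 mol; V(LiOH) at equivalence = 0.006395/0.2611 = 0.02449 L.
At equivalence all the acid is converted to NO2-; total volume = 0.02585 + 0.02449 = 0.05034 L, so [NO2-] = 0.006395/0.05034 = 0.1270 M.
Kb = Kw/Ka = 1.0e-14 / 4.5 x 10^-4 = 2.22e-11.
[OH^-] = sqrt(Kb x [NO2-]) = sqrt(2.22e-11 x 0.1270) = 1.68e-6 M.
pOH = 5.77, so pH = 14.00 - 5.77 = 8.23.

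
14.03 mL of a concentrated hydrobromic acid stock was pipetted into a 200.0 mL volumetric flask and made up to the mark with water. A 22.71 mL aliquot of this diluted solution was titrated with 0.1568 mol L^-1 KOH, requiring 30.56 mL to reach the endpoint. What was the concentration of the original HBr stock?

3.01 M

n(KOH) = 0.1568 x 0.03056 = 0.004792 mol.
n(HBr) in the aliquot = 0.004792 mol.
[diluted HBr] = 0.004792 / 0.02271 = 0.2110 M.
Dilution factor = 200.0/14.03 = 14.26, so [stock] = 0.2110 x 14.26 = 3.01 M.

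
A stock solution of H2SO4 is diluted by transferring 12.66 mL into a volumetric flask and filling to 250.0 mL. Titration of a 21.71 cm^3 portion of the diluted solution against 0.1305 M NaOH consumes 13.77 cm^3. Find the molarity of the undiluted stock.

0.817 M

n(NaOH) = 0.1305 x 0.01377 = 0.001797 mol.
n(H2SO4) in the aliquot = 0.001797 x 1/2 = 0.0008985 mol.
[diluted H2SO4] = 0.0008985 / 0.02171 = 0.04139 M.
Dilution factor = 250.0/12.66 = 19.75, so [stock] = 0.04139 x 19.75 = 0.817 M.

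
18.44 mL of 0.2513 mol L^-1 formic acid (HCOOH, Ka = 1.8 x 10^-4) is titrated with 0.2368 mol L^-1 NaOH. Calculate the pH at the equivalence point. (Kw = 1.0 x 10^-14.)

8.42

n(HCOOH) = 0.2513 x 0.01844 = 0.004634 mol; V(NaOH) at equivalence = 0.004634/0.2368 = 0.01957 L.
At equivalence all the acid is converted to HCOO-; total volume = 0.01844 + 0.01957 = 0.03801 L, so [HCOO-] = 0.004634/0.03801 = 0.1219 M.
Kb = Kw/Ka = 1.0e-14 / 1.8 x 10^-4 = 5.56e-11.
[OH^-] = sqrt(Kb x [HCOO-]) = sqrt(5.56e-11 x 0.1219) = 2.60e-6 M.
pOH = 5.58, so pH = 14.00 - 5.58 = 8.42.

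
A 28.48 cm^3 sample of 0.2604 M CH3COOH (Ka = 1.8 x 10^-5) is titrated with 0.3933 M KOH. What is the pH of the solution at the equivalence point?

n(CH3COOH) = 0.2604 x 0.02848 = 0.007416 mol; V(KOH) at equivalence = 0.007416/0.3933 = 0.01886 L.
At equivalence all the acid is converted to CH3COO-; total volume = 0.02848 + 0.01886 = 0.04734 L, so [CH3COO-] = 0.007416/0.04734 = 0.1567 M.
Kb = Kw/Ka = 1.0e-14 / 1.8 x 10^-5 = 5.56e-10.
[OH^-] = sqrt(Kb x [CH3COO-]) = sqrt(5.56e-10 x 0.1567) = 9.33e-6 M.
pOH = 5.03, so pH = 14.00 - 5.03 = 8.97.

8.97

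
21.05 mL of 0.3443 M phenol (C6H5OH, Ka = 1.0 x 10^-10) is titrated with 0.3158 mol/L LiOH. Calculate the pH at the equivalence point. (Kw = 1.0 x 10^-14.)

11.61

n(C6H5OH) = 0.3443 x 0.02105 = 0.007248 mol; V(LiOH) at equivalence = 0.007248/0.3158 = 0.02295 L.
At equivalence all the acid is converted to C6H5O-; total volume = 0.02105 + 0.02295 = 0.04400 L, so [C6H5O-] = 0.007248/0.04400 = 0.1647 M.
Kb = Kw/Ka = 1.0e-14 / 1.0 x 10^-10 = 0.000100.
[OH^-] = sqrt(Kb x [C6H5O-]) = sqrt(0.000100 x 0.1647) = 0.00406 M.
pOH = 2.39, so pH = 14.00 - 2.39 = 11.61.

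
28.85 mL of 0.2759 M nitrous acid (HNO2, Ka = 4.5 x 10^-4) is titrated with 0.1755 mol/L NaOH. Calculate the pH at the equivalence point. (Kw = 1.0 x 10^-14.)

n(HNO2) = 0.2759 x 0.02885 = 0.007960 mol; V(NaOH) at equivalence = 0.007960/0.1755 = 0.04535 L.
At equivalence all the acid is converted to NO2-; total volume = 0.02885 + 0.04535 = 0.07420 L, so [NO2-] = 0.007960/0.07420 = 0.1073 M.
Kb = Kw/Ka = 1.0e-14 / 4.5 x 10^-4 = 2.22e-11.
[OH^-] = sqrt(Kb x [NO2-]) = sqrt(2.22e-11 x 0.1073) = 1.54e-6 M.
pOH = 5.81, so pH = 14.00 - 5.81 = 8.19.

8.19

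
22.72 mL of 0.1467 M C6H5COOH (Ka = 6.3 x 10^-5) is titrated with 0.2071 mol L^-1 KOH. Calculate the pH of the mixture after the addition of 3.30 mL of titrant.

Initial n(C6H5COOH) = 0.1467 x 0.02272 = 0.003333 mol.
n(KOH) added = 0.2071 x 0.003300 = 0.0006834 mol, converting that many moles of C6H5COOH to C6H5COO-.
Remaining n(C6H5COOH) = 0.002650 mol; n(C6H5COO-) = 0.0006834 mol.
By Henderson-Hasselbalch, pH = pKa + log([A^-]/[HA]) = 4.20 + log(0.0006834/0.002650) = 4.20 + (-0.59) = 3.61.

3.61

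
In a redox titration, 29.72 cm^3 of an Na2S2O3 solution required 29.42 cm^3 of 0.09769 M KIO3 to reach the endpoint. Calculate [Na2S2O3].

n(KIO3) = 0.09769 x 0.02942 = 0.002874 mol.
From the balanced equation, 1 mol KIO3 reacts with 6 mol Na2S2O3, so n(Na2S2O3) = 0.002874 x 6/1 = 0.01724 mol.
[Na2S2O3] = 0.01724 / 0.02972 L = 0.580 M.

0.580 M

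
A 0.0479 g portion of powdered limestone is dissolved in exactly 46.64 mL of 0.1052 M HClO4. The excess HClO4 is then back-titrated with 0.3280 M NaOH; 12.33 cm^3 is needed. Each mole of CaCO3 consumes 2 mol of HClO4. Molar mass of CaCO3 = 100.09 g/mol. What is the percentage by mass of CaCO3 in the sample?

90.1%

Total n(HClO4) added = 0.1052 x 0.04664 = 0.004907 mol.
n(NaOH) used = 0.3280 x 0.01233 = 0.004044 mol, which equals the excess n(HClO4).
So n(HClO4) consumed by the sample = 0.004907 - 0.004044 = 0.0008623 mol.
n(CaCO3) = 0.0008623 / 2 = 0.0004311 mol.
mass CaCO3 = 0.0004311 x 100.09 = 0.04315 g, so %CaCO3 = 0.04315/0.0479 x 100 = 90.1%.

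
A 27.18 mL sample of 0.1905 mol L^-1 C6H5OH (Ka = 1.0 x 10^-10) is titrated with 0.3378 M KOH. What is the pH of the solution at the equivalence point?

n(C6H5OH) = 0.1905 x 0.02718 = 0.005178 mol; V(KOH) at equivalence = 0.005178/0.3378 = 0.01533 L.
At equivalence all the acid is converted to C6H5O-; total volume = 0.02718 + 0.01533 = 0.04251 L, so [C6H5O-] = 0.005178/0.04251 = 0.1218 M.
Kb = Kw/Ka = 1.0e-14 / 1.0 x 10^-10 = 0.000100.
[OH^-] = sqrt(Kb x [C6H5O-]) = sqrt(0.000100 x 0.1218) = 0.00349 M.
pOH = 2.46, so pH = 14.00 - 2.46 = 11.54.

11.54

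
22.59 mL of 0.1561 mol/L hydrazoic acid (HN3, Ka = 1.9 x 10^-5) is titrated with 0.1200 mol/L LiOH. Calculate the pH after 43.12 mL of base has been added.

12.40

n(acid) = 0.1561 x 0.02259 = 0.003526 mol; n(LiOH) added = 0.1200 x 0.04312 = 0.005174 mol.
Base is in excess by 0.005174 - 0.003526 = 0.001648 mol in a total volume of 0.06571 L.
[OH^-] = 0.001648/0.06571 = 0.02508 M, so pOH = 1.60 and pH = 14.00 - 1.60 = 12.40.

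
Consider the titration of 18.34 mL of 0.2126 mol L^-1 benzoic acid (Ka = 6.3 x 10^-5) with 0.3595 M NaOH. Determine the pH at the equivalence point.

n(C6H5COOH) = 0.2126 x 0.01834 = 0.003899 mol; V(NaOH) at equivalence = 0.003899/0.3595 = 0.01085 L.
At equivalence all the acid is converted to C6H5COO-; total volume = 0.01834 + 0.01085 = 0.02919 L, so [C6H5COO-] = 0.003899/0.02919 = 0.1336 M.
Kb = Kw/Ka = 1.0e-14 / 6.3 x 10^-5 = 1.59e-10.
[OH^-] = sqrt(Kb x [C6H5COO-]) = sqrt(1.59e-10 x 0.1336) = 4.60e-6 M.
pOH = 5.34, so pH = 14.00 - 5.34 = 8.66.

8.66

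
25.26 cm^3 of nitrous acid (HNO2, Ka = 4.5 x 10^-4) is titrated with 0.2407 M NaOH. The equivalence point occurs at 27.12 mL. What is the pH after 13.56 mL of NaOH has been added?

3.35

13.56 mL is exactly half the equivalence volume (27.12/2), i.e. the half-equivalence point.
There, n(HA) = n(A^-), so pH = pKa = -log(4.5 x 10^-4) = 3.35.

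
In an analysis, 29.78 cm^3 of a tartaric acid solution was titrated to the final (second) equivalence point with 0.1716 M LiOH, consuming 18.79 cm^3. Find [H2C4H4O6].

n(LiOH) = 0.1716 x 0.01879 = 0.003224 mol.
At the final (second) equivalence point, 2 mol OH^- react per mol H2C4H4O6, so n(H2C4H4O6) = 0.003224 / 2 = 0.001612 mol.
[H2C4H4O6] = 0.001612 / 0.02978 L = 0.0541 M.

0.0541 M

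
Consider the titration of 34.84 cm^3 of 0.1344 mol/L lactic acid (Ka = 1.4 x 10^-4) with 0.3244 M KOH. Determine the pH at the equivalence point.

n(HC3H5O3) = 0.1344 x 0.03484 = 0.004682 mol; V(KOH) at equivalence = 0.004682/0.3244 = 0.01443 L.
At equivalence all the acid is converted to C3H5O3-; total volume = 0.03484 + 0.01443 = 0.04927 L, so [C3H5O3-] = 0.004682/0.04927 = 0.09503 M.
Kb = Kw/Ka = 1.0e-14 / 1.4 x 10^-4 = 7.14e-11.
[OH^-] = sqrt(Kb x [C3H5O3-]) = sqrt(7.14e-11 x 0.09503) = 2.61e-6 M.
pOH = 5.58, so pH = 14.00 - 5.58 = 8.42.

8.42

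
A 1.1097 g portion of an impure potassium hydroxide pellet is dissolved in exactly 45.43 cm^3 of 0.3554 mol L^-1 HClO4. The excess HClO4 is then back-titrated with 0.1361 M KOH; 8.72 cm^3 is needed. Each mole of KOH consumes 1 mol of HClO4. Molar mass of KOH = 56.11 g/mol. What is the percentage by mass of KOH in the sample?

Total n(HClO4) added = 0.3554 x 0.04543 = 0.01615 mol.
n(KOH) used = 0.1361 x 0.008720 = 0.001187 mol, which equals the excess n(HClO4).
So n(HClO4) consumed by the sample = 0.01615 - 0.001187 = 0.01496 mol.
n(KOH) = 0.01496 / 1 = 0.01496 mol.
mass KOH = 0.01496 x 56.11 = 0.8394 g, so %KOH = 0.8394/1.1097 x 100 = 75.6%.

75.6%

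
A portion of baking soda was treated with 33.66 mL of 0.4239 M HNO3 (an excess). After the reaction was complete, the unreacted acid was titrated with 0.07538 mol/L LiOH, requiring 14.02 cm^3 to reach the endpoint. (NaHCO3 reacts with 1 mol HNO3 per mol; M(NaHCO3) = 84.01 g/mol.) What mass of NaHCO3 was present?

Total n(HNO3) added = 0.4239 x 0.03366 = 0.01427 mol.
n(LiOH) used = 0.07538 x 0.01402 = 0.001057 mol, which equals the excess n(HNO3).
So n(HNO3) consumed by the sample = 0.01427 - 0.001057 = 0.01321 mol.
n(NaHCO3) = 0.01321 / 1 = 0.01321 mol.
mass = 0.01321 mol x 84.01 g/mol = 1.11 g.

1.11 g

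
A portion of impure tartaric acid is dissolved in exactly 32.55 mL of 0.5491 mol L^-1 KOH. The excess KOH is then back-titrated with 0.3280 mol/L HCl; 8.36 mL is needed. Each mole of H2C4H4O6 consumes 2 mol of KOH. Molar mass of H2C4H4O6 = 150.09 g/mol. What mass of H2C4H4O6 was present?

1.14 g

Total n(KOH) added = 0.5491 x 0.03255 = 0.01787 mol.
n(HCl) used = 0.3280 x 0.008360 = 0.002742 mol, which equals the excess n(KOH).
So n(KOH) consumed by the sample = 0.01787 - 0.002742 = 0.01513 mol.
n(H2C4H4O6) = 0.01513 / 2 = 0.007566 mol.
mass = 0.007566 mol x 150.09 g/mol = 1.14 g.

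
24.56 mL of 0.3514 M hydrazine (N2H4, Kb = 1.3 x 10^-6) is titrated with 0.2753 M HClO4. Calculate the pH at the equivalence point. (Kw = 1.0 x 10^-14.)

4.46

n(N2H4) = 0.3514 x 0.02456 = 0.008630 mol; V(HClO4) at equivalence = 0.008630/0.2753 = 0.03135 L.
At equivalence the base is fully converted to N2H5+; total volume = 0.05591 L, so [N2H5+] = 0.008630/0.05591 = 0.1544 M.
Ka(N2H5+) = Kw/Kb = 1.0e-14 / 1.3 x 10^-6 = 7.69e-9.
[H^+] = sqrt(Ka x [N2H5+]) = sqrt(7.69e-9 x 0.1544) = 3.45e-5 M.
pH = -log(3.45e-5) = 4.46.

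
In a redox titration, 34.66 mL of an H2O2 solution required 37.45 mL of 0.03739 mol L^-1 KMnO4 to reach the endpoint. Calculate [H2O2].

n(KMnO4) = 0.03739 x 0.03745 = 0.001400 mol.
From the balanced equation, 2 mol KMnO4 reacts with 5 mol H2O2, so n(H2O2) = 0.001400 x 5/2 = 0.003501 mol.
[H2O2] = 0.003501 / 0.03466 L = 0.101 M.

0.101 M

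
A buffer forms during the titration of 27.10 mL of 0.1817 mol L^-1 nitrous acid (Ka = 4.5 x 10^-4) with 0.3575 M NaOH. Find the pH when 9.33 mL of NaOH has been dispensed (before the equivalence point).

Initial n(HNO2) = 0.1817 x 0.02710 = 0.004924 mol.
n(NaOH) added = 0.3575 x 0.009330 = 0.003335 mol, converting that many moles of HNO2 to NO2-.
Remaining n(HNO2) = 0.001589 mol; n(NO2-) = 0.003335 mol.
By Henderson-Hasselbalch, pH = pKa + log([A^-]/[HA]) = 3.35 + log(0.003335/0.001589) = 3.35 + (+0.32) = 3.67.

3.67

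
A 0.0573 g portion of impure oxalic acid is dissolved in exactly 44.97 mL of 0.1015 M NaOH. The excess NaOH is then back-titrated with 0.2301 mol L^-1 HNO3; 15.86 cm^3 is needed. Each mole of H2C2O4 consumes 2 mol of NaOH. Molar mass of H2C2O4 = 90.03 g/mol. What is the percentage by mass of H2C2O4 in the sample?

Total n(NaOH) added = 0.1015 x 0.04497 = 0.004564 mol.
n(HNO3) used = 0.2301 x 0.01586 = 0.003649 mol, which equals the excess n(NaOH).
So n(NaOH) consumed by the sample = 0.004564 - 0.003649 = 0.0009151 mol.
n(H2C2O4) = 0.0009151 / 2 = 0.0004575 mol.
mass H2C2O4 = 0.0004575 x 90.03 = 0.04119 g, so %H2C2O4 = 0.04119/0.0573 x 100 = 71.9%.

71.9%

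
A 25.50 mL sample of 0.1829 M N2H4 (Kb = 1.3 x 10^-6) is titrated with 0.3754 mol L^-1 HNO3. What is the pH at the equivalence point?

4.51

n(N2H4) = 0.1829 x 0.02550 = 0.004664 mol; V(HNO3) at equivalence = 0.004664/0.3754 = 0.01242 L.
At equivalence the base is fully converted to N2H5+; total volume = 0.03792 L, so [N2H5+] = 0.004664/0.03792 = 0.1230 M.
Ka(N2H5+) = Kw/Kb = 1.0e-14 / 1.3 x 10^-6 = 7.69e-9.
[H^+] = sqrt(Ka x [N2H5+]) = sqrt(7.69e-9 x 0.1230) = 3.08e-5 M.
pH = -log(3.08e-5) = 4.51.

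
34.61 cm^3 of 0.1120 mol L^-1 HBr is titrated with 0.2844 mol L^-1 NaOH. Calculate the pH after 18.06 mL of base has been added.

n(acid) = 0.1120 x 0.03461 = 0.003876 mol; n(NaOH) added = 0.2844 x 0.01806 = 0.005136 mol.
Base is in excess by 0.005136 - 0.003876 = 0.001260 mol in a total volume of 0.05267 L.
[OH^-] = 0.001260/0.05267 = 0.02392 M, so pOH = 1.62 and pH = 14.00 - 1.62 = 12.38.

12.38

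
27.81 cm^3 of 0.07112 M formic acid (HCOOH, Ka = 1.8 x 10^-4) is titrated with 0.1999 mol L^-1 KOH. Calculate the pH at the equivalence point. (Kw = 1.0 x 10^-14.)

8.23

n(HCOOH) = 0.07112 x 0.02781 = 0.001978 mol; V(KOH) at equivalence = 0.001978/0.1999 = 0.009894 L.
At equivalence all the acid is converted to HCOO-; total volume = 0.02781 + 0.009894 = 0.03770 L, so [HCOO-] = 0.001978/0.03770 = 0.05246 M.
Kb = Kw/Ka = 1.0e-14 / 1.8 x 10^-4 = 5.56e-11.
[OH^-] = sqrt(Kb x [HCOO-]) = sqrt(5.56e-11 x 0.05246) = 1.71e-6 M.
pOH = 5.77, so pH = 14.00 - 5.77 = 8.23.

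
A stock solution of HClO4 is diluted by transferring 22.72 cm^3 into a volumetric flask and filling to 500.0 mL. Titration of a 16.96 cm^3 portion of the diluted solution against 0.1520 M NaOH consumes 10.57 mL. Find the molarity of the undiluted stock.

n(NaOH) = 0.1520 x 0.01057 = 0.001607 mol.
n(HClO4) in the aliquot = 0.001607 mol.
[diluted HClO4] = 0.001607 / 0.01696 = 0.09473 M.
Dilution factor = 500.0/22.72 = 22.01, so [stock] = 0.09473 x 22.01 = 2.08 M.

2.08 M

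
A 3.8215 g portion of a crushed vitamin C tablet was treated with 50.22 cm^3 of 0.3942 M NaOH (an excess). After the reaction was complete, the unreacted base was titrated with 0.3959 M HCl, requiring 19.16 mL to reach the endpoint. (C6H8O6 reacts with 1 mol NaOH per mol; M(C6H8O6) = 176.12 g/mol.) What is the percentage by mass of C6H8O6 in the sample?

Total n(NaOH) added = 0.3942 x 0.05022 = 0.01980 mol.
n(HCl) used = 0.3959 x 0.01916 = 0.007585 mol, which equals the excess n(NaOH).
So n(NaOH) consumed by the sample = 0.01980 - 0.007585 = 0.01221 mol.
n(C6H8O6) = 0.01221 / 1 = 0.01221 mol.
mass C6H8O6 = 0.01221 x 176.12 = 2.151 g, so %C6H8O6 = 2.151/3.8215 x 100 = 56.3%.

56.3%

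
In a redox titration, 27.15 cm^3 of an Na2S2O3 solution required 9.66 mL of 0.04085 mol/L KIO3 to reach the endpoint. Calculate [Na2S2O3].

n(KIO3) = 0.04085 x 0.009660 = 0.0003946 mol.
From the balanced equation, 1 mol KIO3 reacts with 6 mol Na2S2O3, so n(Na2S2O3) = 0.0003946 x 6/1 = 0.002368 mol.
[Na2S2O3] = 0.002368 / 0.02715 L = 0.0872 M.

0.0872 M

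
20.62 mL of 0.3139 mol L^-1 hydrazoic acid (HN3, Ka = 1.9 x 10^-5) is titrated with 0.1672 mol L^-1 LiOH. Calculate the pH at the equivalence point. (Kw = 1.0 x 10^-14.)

8.88

n(HN3) = 0.3139 x 0.02062 = 0.006473 mol; V(LiOH) at equivalence = 0.006473/0.1672 = 0.03871 L.
At equivalence all the acid is converted to N3-; total volume = 0.02062 + 0.03871 = 0.05933 L, so [N3-] = 0.006473/0.05933 = 0.1091 M.
Kb = Kw/Ka = 1.0e-14 / 1.9 x 10^-5 = 5.26e-10.
[OH^-] = sqrt(Kb x [N3-]) = sqrt(5.26e-10 x 0.1091) = 7.58e-6 M.
pOH = 5.12, so pH = 14.00 - 5.12 = 8.88.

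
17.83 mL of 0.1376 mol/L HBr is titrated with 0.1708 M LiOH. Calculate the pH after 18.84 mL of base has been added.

n(acid) = 0.1376 x 0.01783 = 0.002453 mol; n(LiOH) added = 0.1708 x 0.01884 = 0.003218 mol.
Base is in excess by 0.003218 - 0.002453 = 0.0007645 mol in a total volume of 0.03667 L.
[OH^-] = 0.0007645/0.03667 = 0.02085 M, so pOH = 1.68 and pH = 14.00 - 1.68 = 12.32.

12.32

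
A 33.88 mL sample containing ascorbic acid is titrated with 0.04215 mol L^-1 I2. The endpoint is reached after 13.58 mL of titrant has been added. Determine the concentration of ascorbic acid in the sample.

0.0169 M

n(I2) = 0.04215 x 0.01358 = 0.0005724 mol.
From the balanced equation, 1 mol I2 reacts with 1 mol ascorbic acid, so n(ascorbic acid) = 0.0005724 x 1/1 = 0.0005724 mol.
[ascorbic acid] = 0.0005724 / 0.03388 L = 0.0169 M.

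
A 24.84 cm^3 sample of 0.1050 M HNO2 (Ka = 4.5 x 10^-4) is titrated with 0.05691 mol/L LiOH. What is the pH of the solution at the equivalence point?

n(HNO2) = 0.1050 x 0.02484 = 0.002608 mol; V(LiOH) at equivalence = 0.002608/0.05691 = 0.04583 L.
At equivalence all the acid is converted to NO2-; total volume = 0.02484 + 0.04583 = 0.07067 L, so [NO2-] = 0.002608/0.07067 = 0.03691 M.
Kb = Kw/Ka = 1.0e-14 / 4.5 x 10^-4 = 2.22e-11.
[OH^-] = sqrt(Kb x [NO2-]) = sqrt(2.22e-11 x 0.03691) = 9.06e-7 M.
pOH = 6.04, so pH = 14.00 - 6.04 = 7.96.

7.96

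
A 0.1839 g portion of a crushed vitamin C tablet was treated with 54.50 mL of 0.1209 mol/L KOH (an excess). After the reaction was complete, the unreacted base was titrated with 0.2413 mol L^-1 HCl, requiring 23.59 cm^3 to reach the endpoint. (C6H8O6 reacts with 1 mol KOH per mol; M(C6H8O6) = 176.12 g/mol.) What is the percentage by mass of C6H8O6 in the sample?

85.9%

Total n(KOH) added = 0.1209 x 0.05450 = 0.006589 mol.
n(HCl) used = 0.2413 x 0.02359 = 0.005692 mol, which equals the excess n(KOH).
So n(KOH) consumed by the sample = 0.006589 - 0.005692 = 0.0008968 mol.
n(C6H8O6) = 0.0008968 / 1 = 0.0008968 mol.
mass C6H8O6 = 0.0008968 x 176.12 = 0.1579 g, so %C6H8O6 = 0.1579/0.1839 x 100 = 85.9%.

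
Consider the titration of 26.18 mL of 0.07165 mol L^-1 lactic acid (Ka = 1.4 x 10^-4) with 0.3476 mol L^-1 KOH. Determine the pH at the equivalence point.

n(HC3H5O3) = 0.07165 x 0.02618 = 0.001876 mol; V(KOH) at equivalence = 0.001876/0.3476 = 0.005396 L.
At equivalence all the acid is converted to C3H5O3-; total volume = 0.02618 + 0.005396 = 0.03158 L, so [C3H5O3-] = 0.001876/0.03158 = 0.05940 M.
Kb = Kw/Ka = 1.0e-14 / 1.4 x 10^-4 = 7.14e-11.
[OH^-] = sqrt(Kb x [C3H5O3-]) = sqrt(7.14e-11 x 0.05940) = 2.06e-6 M.
pOH = 5.69, so pH = 14.00 - 5.69 = 8.31.

8.31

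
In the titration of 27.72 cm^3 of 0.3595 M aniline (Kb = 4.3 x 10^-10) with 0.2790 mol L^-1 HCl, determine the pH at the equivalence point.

2.72

n(C6H5NH2) = 0.3595 x 0.02772 = 0.009965 mol; V(HCl) at equivalence = 0.009965/0.2790 = 0.03572 L.
At equivalence the base is fully converted to C6H5NH3+; total volume = 0.06344 L, so [C6H5NH3+] = 0.009965/0.06344 = 0.1571 M.
Ka(C6H5NH3+) = Kw/Kb = 1.0e-14 / 4.3 x 10^-10 = 2.33e-5.
[H^+] = sqrt(Ka x [C6H5NH3+]) = sqrt(2.33e-5 x 0.1571) = 0.00191 M.
pH = -log(0.00191) = 2.72.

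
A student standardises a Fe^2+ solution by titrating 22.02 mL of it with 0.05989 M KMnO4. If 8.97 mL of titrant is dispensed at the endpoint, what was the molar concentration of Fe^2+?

0.122 M

n(KMnO4) = 0.05989 x 0.008970 = 0.0005372 mol.
From the balanced equation, 1 mol KMnO4 reacts with 5 mol Fe^2+, so n(Fe^2+) = 0.0005372 x 5/1 = 0.002686 mol.
[Fe^2+] = 0.002686 / 0.02202 L = 0.122 M.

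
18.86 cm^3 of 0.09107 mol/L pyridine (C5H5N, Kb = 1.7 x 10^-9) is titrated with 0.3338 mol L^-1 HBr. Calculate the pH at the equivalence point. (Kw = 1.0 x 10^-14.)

n(C5H5N) = 0.09107 x 0.01886 = 0.001718 mol; V(HBr) at equivalence = 0.001718/0.3338 = 0.005146 L.
At equivalence the base is fully converted to C5H5NH+; total volume = 0.02401 L, so [C5H5NH+] = 0.001718/0.02401 = 0.07155 M.
Ka(C5H5NH+) = Kw/Kb = 1.0e-14 / 1.7 x 10^-9 = 5.88e-6.
[H^+] = sqrt(Ka x [C5H5NH+]) = sqrt(5.88e-6 x 0.07155) = 0.000649 M.
pH = -log(0.000649) = 3.19.

3.19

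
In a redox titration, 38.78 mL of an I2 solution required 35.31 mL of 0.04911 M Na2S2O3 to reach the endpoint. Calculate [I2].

n(Na2S2O3) = 0.04911 x 0.03531 = 0.001734 mol.
From the balanced equation, 2 mol Na2S2O3 reacts with 1 mol I2, so n(I2) = 0.001734 x 1/2 = 0.0008670 mol.
[I2] = 0.0008670 / 0.03878 L = 0.0224 M.

0.0224 M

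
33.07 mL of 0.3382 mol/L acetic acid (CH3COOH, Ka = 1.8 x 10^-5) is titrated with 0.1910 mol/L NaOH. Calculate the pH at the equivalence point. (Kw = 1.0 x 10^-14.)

8.92

n(CH3COOH) = 0.3382 x 0.03307 = 0.01118 mol; V(NaOH) at equivalence = 0.01118/0.1910 = 0.05856 L.
At equivalence all the acid is converted to CH3COO-; total volume = 0.03307 + 0.05856 = 0.09163 L, so [CH3COO-] = 0.01118/0.09163 = 0.1221 M.
Kb = Kw/Ka = 1.0e-14 / 1.8 x 10^-5 = 5.56e-10.
[OH^-] = sqrt(Kb x [CH3COO-]) = sqrt(5.56e-10 x 0.1221) = 8.23e-6 M.
pOH = 5.08, so pH = 14.00 - 5.08 = 8.92.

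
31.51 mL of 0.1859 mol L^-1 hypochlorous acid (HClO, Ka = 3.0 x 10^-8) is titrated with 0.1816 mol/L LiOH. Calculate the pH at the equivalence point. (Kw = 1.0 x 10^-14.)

n(HClO) = 0.1859 x 0.03151 = 0.005858 mol; V(LiOH) at equivalence = 0.005858/0.1816 = 0.03226 L.
At equivalence all the acid is converted to ClO-; total volume = 0.03151 + 0.03226 = 0.06377 L, so [ClO-] = 0.005858/0.06377 = 0.09186 M.
Kb = Kw/Ka = 1.0e-14 / 3.0 x 10^-8 = 3.33e-7.
[OH^-] = sqrt(Kb x [ClO-]) = sqrt(3.33e-7 x 0.09186) = 0.000175 M.
pOH = 3.76, so pH = 14.00 - 3.76 = 10.24.

10.24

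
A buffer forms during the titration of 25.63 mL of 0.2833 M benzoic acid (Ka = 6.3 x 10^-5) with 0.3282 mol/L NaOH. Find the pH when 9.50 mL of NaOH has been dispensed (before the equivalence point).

4.08

Initial n(C6H5COOH) = 0.2833 x 0.02563 = 0.007261 mol.
n(NaOH) added = 0.3282 x 0.009500 = 0.003118 mol, converting that many moles of C6H5COOH to C6H5COO-.
Remaining n(C6H5COOH) = 0.004143 mol; n(C6H5COO-) = 0.003118 mol.
By Henderson-Hasselbalch, pH = pKa + log([A^-]/[HA]) = 4.20 + log(0.003118/0.004143) = 4.20 + (-0.12) = 4.08.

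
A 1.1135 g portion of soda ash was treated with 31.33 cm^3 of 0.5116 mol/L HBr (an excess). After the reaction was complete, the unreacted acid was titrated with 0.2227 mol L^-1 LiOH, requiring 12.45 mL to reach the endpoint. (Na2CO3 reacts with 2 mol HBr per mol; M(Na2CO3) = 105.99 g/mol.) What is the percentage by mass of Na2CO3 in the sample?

63.1%

Total n(HBr) added = 0.5116 x 0.03133 = 0.01603 mol.
n(LiOH) used = 0.2227 x 0.01245 = 0.002773 mol, which equals the excess n(HBr).
So n(HBr) consumed by the sample = 0.01603 - 0.002773 = 0.01326 mol.
n(Na2CO3) = 0.01326 / 2 = 0.006628 mol.
mass Na2CO3 = 0.006628 x 105.99 = 0.7025 g, so %Na2CO3 = 0.7025/1.1135 x 100 = 63.1%.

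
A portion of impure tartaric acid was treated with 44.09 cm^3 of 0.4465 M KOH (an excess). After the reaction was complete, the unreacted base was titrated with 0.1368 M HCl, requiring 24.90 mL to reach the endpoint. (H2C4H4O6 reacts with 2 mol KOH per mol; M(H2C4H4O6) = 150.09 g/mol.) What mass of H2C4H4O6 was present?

1.22 g

Total n(KOH) added = 0.4465 x 0.04409 = 0.01969 mol.
n(HCl) used = 0.1368 x 0.02490 = 0.003406 mol, which equals the excess n(KOH).
So n(KOH) consumed by the sample = 0.01969 - 0.003406 = 0.01628 mol.
n(H2C4H4O6) = 0.01628 / 2 = 0.008140 mol.
mass = 0.008140 mol x 150.09 g/mol = 1.22 g.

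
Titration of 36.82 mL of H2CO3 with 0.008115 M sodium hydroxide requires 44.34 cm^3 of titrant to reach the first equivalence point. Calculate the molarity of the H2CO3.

n(NaOH) = 0.008115 x 0.04434 = 0.0003598 mol.
At the first equivalence point, 1 mol OH^- react per mol H2CO3, so n(H2CO3) = 0.0003598 / 1 = 0.0003598 mol.
[H2CO3] = 0.0003598 / 0.03682 L = 0.00977 M.

0.00977 M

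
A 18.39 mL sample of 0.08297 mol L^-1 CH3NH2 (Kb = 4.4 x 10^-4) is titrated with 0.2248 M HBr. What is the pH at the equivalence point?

n(CH3NH2) = 0.08297 x 0.01839 = 0.001526 mol; V(HBr) at equivalence = 0.001526/0.2248 = 0.006787 L.
At equivalence the base is fully converted to CH3NH3+; total volume = 0.02518 L, so [CH3NH3+] = 0.001526/0.02518 = 0.06060 M.
Ka(CH3NH3+) = Kw/Kb = 1.0e-14 / 4.4 x 10^-4 = 2.27e-11.
[H^+] = sqrt(Ka x [CH3NH3+]) = sqrt(2.27e-11 x 0.06060) = 1.17e-6 M.
pH = -log(1.17e-6) = 5.93.

5.93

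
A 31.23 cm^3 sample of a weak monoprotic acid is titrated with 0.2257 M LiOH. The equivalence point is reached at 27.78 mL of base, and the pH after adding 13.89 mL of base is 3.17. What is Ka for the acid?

13.89 mL is half of the equivalence volume, so this is the half-equivalence point where [HA] = [A^-].
At half-equivalence pH = pKa, so pKa = 3.17.
Ka = 10^(-3.17) = 6.8 x 10^-4.

6.8 x 10^-4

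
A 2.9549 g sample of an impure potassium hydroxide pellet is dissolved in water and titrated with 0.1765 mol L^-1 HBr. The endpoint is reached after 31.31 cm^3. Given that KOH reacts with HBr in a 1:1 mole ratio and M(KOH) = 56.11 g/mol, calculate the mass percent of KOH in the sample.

10.5%

n(HBr) = 0.1765 x 0.03131 = 0.005526 mol.
n(KOH) = 0.005526 / 1 = 0.005526 mol.
mass of KOH = 0.005526 x 56.11 = 0.3101 g.
% purity = 0.3101 / 2.9549 x 100 = 10.5%.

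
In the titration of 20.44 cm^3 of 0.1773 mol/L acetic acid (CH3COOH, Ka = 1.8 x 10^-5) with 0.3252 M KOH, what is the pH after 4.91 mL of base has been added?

Initial n(CH3COOH) = 0.1773 x 0.02044 = 0.003624 mol.
n(KOH) added = 0.3252 x 0.004910 = 0.001597 mol, converting that many moles of CH3COOH to CH3COO-.
Remaining n(CH3COOH) = 0.002027 mol; n(CH3COO-) = 0.001597 mol.
By Henderson-Hasselbalch, pH = pKa + log([A^-]/[HA]) = 4.74 + log(0.001597/0.002027) = 4.74 + (-0.10) = 4.64.

4.64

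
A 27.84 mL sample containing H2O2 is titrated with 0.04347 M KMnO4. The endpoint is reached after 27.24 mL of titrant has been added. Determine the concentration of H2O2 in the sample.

0.106 M

n(KMnO4) = 0.04347 x 0.02724 = 0.001184 mol.
From the balanced equation, 2 mol KMnO4 reacts with 5 mol H2O2, so n(H2O2) = 0.001184 x 5/2 = 0.002960 mol.
[H2O2] = 0.002960 / 0.02784 L = 0.106 M.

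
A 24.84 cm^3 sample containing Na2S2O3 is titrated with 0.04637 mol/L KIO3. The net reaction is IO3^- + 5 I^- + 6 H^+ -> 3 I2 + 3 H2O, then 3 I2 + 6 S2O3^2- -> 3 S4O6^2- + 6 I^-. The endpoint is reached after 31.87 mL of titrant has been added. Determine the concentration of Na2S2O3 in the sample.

0.357 M

n(KIO3) = 0.04637 x 0.03187 = 0.001478 mol.
From the balanced equation, 1 mol KIO3 reacts with 6 mol Na2S2O3, so n(Na2S2O3) = 0.001478 x 6/1 = 0.008867 mol.
[Na2S2O3] = 0.008867 / 0.02484 L = 0.357 M.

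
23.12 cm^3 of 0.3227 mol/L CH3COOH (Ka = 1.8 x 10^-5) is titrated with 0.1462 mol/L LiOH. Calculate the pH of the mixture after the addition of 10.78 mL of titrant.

Initial n(CH3COOH) = 0.3227 x 0.02312 = 0.007461 mol.
n(LiOH) added = 0.1462 x 0.01078 = 0.001576 mol, converting that many moles of CH3COOH to CH3COO-.
Remaining n(CH3COOH) = 0.005885 mol; n(CH3COO-) = 0.001576 mol.
By Henderson-Hasselbalch, pH = pKa + log([A^-]/[HA]) = 4.74 + log(0.001576/0.005885) = 4.74 + (-0.57) = 4.17.

4.17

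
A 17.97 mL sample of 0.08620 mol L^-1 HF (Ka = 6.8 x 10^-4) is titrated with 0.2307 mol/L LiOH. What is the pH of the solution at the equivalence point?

7.98

n(HF) = 0.08620 x 0.01797 = 0.001549 mol; V(LiOH) at equivalence = 0.001549/0.2307 = 0.006714 L.
At equivalence all the acid is converted to F-; total volume = 0.01797 + 0.006714 = 0.02468 L, so [F-] = 0.001549/0.02468 = 0.06275 M.
Kb = Kw/Ka = 1.0e-14 / 6.8 x 10^-4 = 1.47e-11.
[OH^-] = sqrt(Kb x [F-]) = sqrt(1.47e-11 x 0.06275) = 9.61e-7 M.
pOH = 6.02, so pH = 14.00 - 6.02 = 7.98.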